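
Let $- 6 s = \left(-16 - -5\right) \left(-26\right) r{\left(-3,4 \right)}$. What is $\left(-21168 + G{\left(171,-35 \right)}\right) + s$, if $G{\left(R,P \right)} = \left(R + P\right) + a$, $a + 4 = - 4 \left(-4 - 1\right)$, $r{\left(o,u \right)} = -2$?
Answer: $- \frac{62762}{3} \approx -20921.0$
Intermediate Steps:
$a = 16$ ($a = -4 - 4 \left(-4 - 1\right) = -4 - -20 = -4 + 20 = 16$)
$s = \frac{286}{3}$ ($s = - \frac{\left(-16 - -5\right) \left(-26\right) \left(-2\right)}{6} = - \frac{\left(-16 + 5\right) \left(-26\right) \left(-2\right)}{6} = - \frac{\left(-11\right) \left(-26\right) \left(-2\right)}{6} = - \frac{286 \left(-2\right)}{6} = \left(- \frac{1}{6}\right) \left(-572\right) = \frac{286}{3} \approx 95.333$)
$G{\left(R,P \right)} = 16 + P + R$ ($G{\left(R,P \right)} = \left(R + P\right) + 16 = \left(P + R\right) + 16 = 16 + P + R$)
$\left(-21168 + G{\left(171,-35 \right)}\right) + s = \left(-21168 + \left(16 - 35 + 171\right)\right) + \frac{286}{3} = \left(-21168 + 152\right) + \frac{286}{3} = -21016 + \frac{286}{3} = - \frac{62762}{3}$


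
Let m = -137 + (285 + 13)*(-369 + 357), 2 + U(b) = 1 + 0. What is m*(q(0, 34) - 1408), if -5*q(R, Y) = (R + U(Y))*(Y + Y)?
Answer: 25887036/5 ≈ 5.1774e+6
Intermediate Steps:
U(b) = -1 (U(b) = -2 + (1 + 0) = -2 + 1 = -1)
m = -3713 (m = -137 + 298*(-12) = -137 - 3576 = -3713)
q(R, Y) = -2*Y*(-1 + R)/5 (q(R, Y) = -(R - 1)*(Y + Y)/5 = -(-1 + R)*2*Y/5 = -2*Y*(-1 + R)/5)
m*(q(0, 34) - 1408) = -3713*((⅖)*34*(1 - 1*0) - 1408) = -3713*((⅖)*34*(1 + 0) - 1408) = -3713*((⅖)*34*1 - 1408) = -3713*(68/5 - 1408) = -3713*(-6972/5) = 25887036/5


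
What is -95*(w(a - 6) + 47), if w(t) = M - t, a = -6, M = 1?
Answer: -5700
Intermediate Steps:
w(t) = 1 - t
-95*(w(a - 6) + 47) = -95*((1 - (-6 - 6)) + 47) = -95*((1 - 1*(-12)) + 47) = -95*((1 + 12) + 47) = -95*(13 + 47) = -95*60 = -5700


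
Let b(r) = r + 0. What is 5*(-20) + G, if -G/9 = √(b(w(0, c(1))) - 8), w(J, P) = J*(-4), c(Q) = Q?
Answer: -100 - 18*I*√2 ≈ -100.0 - 25.456*I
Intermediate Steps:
w(J, P) = -4*J
b(r) = r
G = -18*I*√2 (G = -9*√(-4*0 - 8) = -9*√(0 - 8) = -18*I*√2 ≈ -25.456*I)
5*(-20) + G = 5*(-20) - 18*I*√2 = -100 - 18*I*√2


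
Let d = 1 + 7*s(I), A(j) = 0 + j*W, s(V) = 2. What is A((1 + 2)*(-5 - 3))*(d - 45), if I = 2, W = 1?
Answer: 720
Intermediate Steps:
A(j) = j (A(j) = 0 + j*1 = 0 + j = j)
d = 15 (d = 1 + 7*2 = 1 + 14 = 15)
A((1 + 2)*(-5 - 3))*(d - 45) = ((1 + 2)*(-5 - 3))*(15 - 45) = (3*(-8))*(-30) = -24*(-30) = 720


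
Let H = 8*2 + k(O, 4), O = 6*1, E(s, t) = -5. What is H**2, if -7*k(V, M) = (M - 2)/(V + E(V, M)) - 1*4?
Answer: 12996/49 ≈ 265.22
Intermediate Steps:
O = 6
k(V, M) = 4/7 - (-2 + M)/(7*(-5 + V)) (k(V, M) = -((M - 2)/(V - 5) - 1*4)/7 = -((-2 + M)/(-5 + V) - 4)/7 = -(-4 + (-2 + M)/(-5 + V))/7 = 4/7 - (-2 + M)/(7*(-5 + V)))
H = 114/7 (H = 8*2 + (-18 - 1*4 + 4*6)/(7*(-5 + 6)) = 16 + (1/7)*(-18 - 4 + 24)/1 = 16 + (1/7)*1*2 = 16 + 2/7 = 114/7 ≈ 16.286)
H**2 = (114/7)**2 = 12996/49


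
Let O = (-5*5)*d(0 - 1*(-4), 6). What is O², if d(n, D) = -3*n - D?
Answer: 202500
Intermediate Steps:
d(n, D) = -D - 3*n
O = 450 (O = (-5*5)*(-1*6 - 3*(0 - 1*(-4))) = -25*(-6 - 3*(0 + 4)) = -25*(-6 - 3*4) = -25*(-6 - 12) = -25*(-18) = 450)
O² = 450² = 202500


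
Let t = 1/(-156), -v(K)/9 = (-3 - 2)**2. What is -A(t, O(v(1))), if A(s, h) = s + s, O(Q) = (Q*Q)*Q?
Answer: 1/78 ≈ 0.012821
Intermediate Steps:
v(K) = -225 (v(K) = -9*(-3 - 2)**2 = -9*(-5)**2 = -9*25 = -225)
t = -1/156 ≈ -0.0064103
O(Q) = Q**3 (O(Q) = Q**2*Q = Q**3)
A(s, h) = 2*s
-A(t, O(v(1))) = -2*(-1)/156 = -1*(-1/78) = 1/78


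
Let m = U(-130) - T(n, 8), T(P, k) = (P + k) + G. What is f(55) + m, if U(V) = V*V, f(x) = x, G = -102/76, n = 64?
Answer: 641605/38 ≈ 16884.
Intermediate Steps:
G = -51/38 (G = -102*1/76 = -51/38 ≈ -1.3421)
T(P, k) = -51/38 + P + k (T(P, k) = (P + k) - 51/38 = -51/38 + P + k)
U(V) = V²
m = 639515/38 (m = (-130)² - (-51/38 + 64 + 8) = 16900 - 1*2685/38 = 16900 - 2685/38 = 639515/38 ≈ 16829.)
f(55) + m = 55 + 639515/38 = 641605/38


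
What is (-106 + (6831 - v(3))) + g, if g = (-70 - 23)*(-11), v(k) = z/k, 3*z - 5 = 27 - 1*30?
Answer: 69730/9 ≈ 7747.8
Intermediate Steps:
z = ⅔ (z = 5/3 + (27 - 1*30)/3 = 5/3 + (27 - 30)/3 = 5/3 + (⅓)*(-3) = 5/3 - 1 = ⅔ ≈ 0.66667)
v(k) = 2/(3*k)
g = 1023 (g = -93*(-11) = 1023)
(-106 + (6831 - v(3))) + g = (-106 + (6831 - 2/(3*3))) + 1023 = (-106 + (6831 - 1*2/9)) + 1023 = (-106 + (6831 - 2/9)) + 1023 = (-106 + 61477/9) + 1023 = 60523/9 + 1023 = 69730/9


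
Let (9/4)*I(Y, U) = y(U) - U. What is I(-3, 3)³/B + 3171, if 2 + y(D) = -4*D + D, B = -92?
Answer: 53212061/16767 ≈ 3173.6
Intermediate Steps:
y(D) = -2 - 3*D (y(D) = -2 + (-4*D + D) = -2 - 3*D)
I(Y, U) = -8/9 - 16*U/9 (I(Y, U) = 4*((-2 - 3*U) - U)/9 = 4*(-2 - 4*U)/9 = -8/9 - 16*U/9)
I(-3, 3)³/B + 3171 = (-8/9 - 16/9*3)³/(-92) + 3171 = (-8/9 - 16/3)³*(-1/92) + 3171 = (-56/9)³*(-1/92) + 3171 = -175616/729*(-1/92) + 3171 = 43904/16767 + 3171 = 53212061/16767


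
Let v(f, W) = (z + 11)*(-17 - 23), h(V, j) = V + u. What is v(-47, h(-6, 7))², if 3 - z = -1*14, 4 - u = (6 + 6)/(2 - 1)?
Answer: 1254400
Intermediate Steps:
u = -8 (u = 4 - (6 + 6)/(2 - 1) = 4 - 12/1 = 4 - 12 = -8)
z = 17 (z = 3 - (-1)*14 = 3 - 1*(-14) = 3 + 14 = 17)
h(V, j) = -8 + V (h(V, j) = V - 8 = -8 + V)
v(f, W) = -1120 (v(f, W) = (17 + 11)*(-17 - 23) = 28*(-40) = -1120)
v(-47, h(-6, 7))² = (-1120)² = 1254400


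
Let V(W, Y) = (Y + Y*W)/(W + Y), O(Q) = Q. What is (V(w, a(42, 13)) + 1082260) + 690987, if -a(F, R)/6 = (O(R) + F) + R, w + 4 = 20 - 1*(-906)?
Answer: 455536187/257 ≈ 1.7725e+6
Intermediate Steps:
w = 922 (w = -4 + (20 - 1*(-906)) = -4 + (20 + 906) = -4 + 926 = 922)
a(F, R) = -12*R - 6*F (a(F, R) = -6*((R + F) + R) = -6*((F + R) + R) = -6*(F + 2*R) = -12*R - 6*F)
V(W, Y) = (Y + W*Y)/(W + Y)
(V(w, a(42, 13)) + 1082260) + 690987 = ((-12*13 - 6*42)*(1 + 922)/(922 + (-12*13 - 6*42)) + 1082260) + 690987 = ((-156 - 252)*923/(922 + (-156 - 252)) + 1082260) + 690987 = (-408*923/(922 - 408) + 1082260) + 690987 = (-408*923/514 + 1082260) + 690987 = (-408*1/514*923 + 1082260) + 690987 = (-188292/257 + 1082260) + 690987 = 277952528/257 + 690987 = 455536187/257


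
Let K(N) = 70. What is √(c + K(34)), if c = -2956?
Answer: I*√2886 ≈ 53.721*I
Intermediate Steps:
√(c + K(34)) = √(-2956 + 70) = √(-2886) = I*√2886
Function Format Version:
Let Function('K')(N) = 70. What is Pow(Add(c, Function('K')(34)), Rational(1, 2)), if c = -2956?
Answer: Mul(I, Pow(2886, Rational(1, 2))) ≈ Mul(53.721, I)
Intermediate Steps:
Pow(Add(c, Function('K')(34)), Rational(1, 2)) = Pow(Add(-2956, 70), Rational(1, 2)) = Pow(-2886, Rational(1, 2)) = Mul(I, Pow(2886, Rational(1, 2)))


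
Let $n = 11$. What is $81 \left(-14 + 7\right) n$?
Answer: $-6237$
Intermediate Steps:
$81 \left(-14 + 7\right) n = 81 \left(-14 + 7\right) 11 = 81 \left(-7\right) 11 = \left(-567\right) 11 = -6237$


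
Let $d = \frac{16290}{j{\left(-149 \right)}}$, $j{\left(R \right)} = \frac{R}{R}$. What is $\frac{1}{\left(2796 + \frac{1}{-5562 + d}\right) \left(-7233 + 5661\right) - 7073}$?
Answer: $- \frac{894}{3935732321} \approx -2.2715 \cdot 10^{-7}$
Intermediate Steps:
$j{\left(R \right)} = 1$
$d = 16290$ ($d = \frac{16290}{1} = 16290 \cdot 1 = 16290$)
$\frac{1}{\left(2796 + \frac{1}{-5562 + d}\right) \left(-7233 + 5661\right) - 7073} = \frac{1}{\left(2796 + \frac{1}{-5562 + 16290}\right) \left(-7233 + 5661\right) - 7073} = \frac{1}{\left(2796 + \frac{1}{10728}\right) \left(-1572\right) - 7073} = \frac{1}{\frac{29995489}{10728} \left(-1572\right) - 7073} = \frac{1}{- \frac{3929409059}{894} - 7073} = \frac{1}{- \frac{3935732321}{894}} = - \frac{894}{3935732321}$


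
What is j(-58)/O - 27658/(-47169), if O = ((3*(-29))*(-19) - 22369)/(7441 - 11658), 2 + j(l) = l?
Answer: -2840434313/244288251 ≈ -11.627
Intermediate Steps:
j(l) = -2 + l
O = 20716/4217 (O = (-87*(-19) - 22369)/(-4217) = (1653 - 22369)*(-1/4217) = -20716*(-1/4217) = 20716/4217 ≈ 4.9125)
j(-58)/O - 27658/(-47169) = (-2 - 58)/(20716/4217) - 27658/(-47169) = -60*4217/20716 - 27658*(-1/47169) = -63255/5179 + 27658/47169 = -2840434313/244288251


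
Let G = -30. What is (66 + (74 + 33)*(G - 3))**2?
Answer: 12006225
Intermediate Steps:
(66 + (74 + 33)*(G - 3))**2 = (66 + (74 + 33)*(-30 - 3))**2 = (66 + 107*(-33))**2 = (66 - 3531)**2 = (-3465)**2 = 12006225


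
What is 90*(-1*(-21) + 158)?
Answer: 16110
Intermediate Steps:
90*(-1*(-21) + 158) = 90*(21 + 158) = 90*179 = 16110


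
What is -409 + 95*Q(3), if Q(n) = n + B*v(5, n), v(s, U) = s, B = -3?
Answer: -1549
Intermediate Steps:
Q(n) = -15 + n (Q(n) = n - 3*5 = n - 15 = -15 + n)
-409 + 95*Q(3) = -409 + 95*(-15 + 3) = -409 + 95*(-12) = -409 - 1140 = -1549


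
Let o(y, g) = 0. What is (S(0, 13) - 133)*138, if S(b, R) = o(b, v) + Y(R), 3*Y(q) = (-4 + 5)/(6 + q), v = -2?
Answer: -348680/19 ≈ -18352.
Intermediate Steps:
Y(q) = 1/(3*(6 + q)) (Y(q) = ((-4 + 5)/(6 + q))/3 = (1/(6 + q))/3 = 1/(3*(6 + q)))
S(b, R) = 1/(3*(6 + R)) (S(b, R) = 0 + 1/(3*(6 + R)) = 1/(3*(6 + R)))
(S(0, 13) - 133)*138 = (1/(3*(6 + 13)) - 133)*138 = ((1/3)/19 - 133)*138 = ((1/3)*(1/19) - 133)*138 = (1/57 - 133)*138 = -7580/57*138 = -348680/19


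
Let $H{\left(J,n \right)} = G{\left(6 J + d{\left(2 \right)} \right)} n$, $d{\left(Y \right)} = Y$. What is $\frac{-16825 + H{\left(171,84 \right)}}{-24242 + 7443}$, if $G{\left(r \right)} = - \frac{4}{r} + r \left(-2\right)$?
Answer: $\frac{48709037}{4317343} \approx 11.282$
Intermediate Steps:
$G{\left(r \right)} = - \frac{4}{r} - 2 r$
$H{\left(J,n \right)} = n \left(-4 - 12 J - \frac{4}{2 + 6 J}\right)$ ($H{\left(J,n \right)} = \left(- \frac{4}{6 J + 2} - 2 \left(6 J + 2\right)\right) n = \left(- \frac{4}{2 + 6 J} - 2 \left(2 + 6 J\right)\right) n = \left(- \frac{4}{2 + 6 J} - \left(4 + 12 J\right)\right) n = \left(-4 - 12 J - \frac{4}{2 + 6 J}\right) n = n \left(-4 - 12 J - \frac{4}{2 + 6 J}\right)$)
$\frac{-16825 + H{\left(171,84 \right)}}{-24242 + 7443} = \frac{-16825 - \left(336 + 172368 + \frac{168}{1 + 3 \cdot 171}\right)}{-24242 + 7443} = \frac{-16825 - \left(172704 + \frac{168}{1 + 513}\right)}{-16799} = \left(-16825 - \left(172704 + \frac{84}{257}\right)\right) \left(- \frac{1}{16799}\right) = \left(-16825 - \frac{44385012}{257}\right) \left(- \frac{1}{16799}\right) = \left(- \frac{48709037}{257}\right) \left(- \frac{1}{16799}\right) = \frac{48709037}{4317343}$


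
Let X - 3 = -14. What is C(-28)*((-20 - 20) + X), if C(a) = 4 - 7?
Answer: 153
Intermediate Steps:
X = -11 (X = 3 - 14 = -11)
C(a) = -3
C(-28)*((-20 - 20) + X) = -3*((-20 - 20) - 11) = -3*(-40 - 11) = -3*(-51) = 153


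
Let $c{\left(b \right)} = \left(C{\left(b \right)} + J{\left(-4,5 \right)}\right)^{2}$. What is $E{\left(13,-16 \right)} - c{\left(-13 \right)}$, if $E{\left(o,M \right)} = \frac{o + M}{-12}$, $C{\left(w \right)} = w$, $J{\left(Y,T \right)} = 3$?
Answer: $- \frac{399}{4} \approx -99.75$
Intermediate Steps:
$E{\left(o,M \right)} = - \frac{M}{12} - \frac{o}{12}$ ($E{\left(o,M \right)} = \left(M + o\right) \left(- \frac{1}{12}\right) = - \frac{M}{12} - \frac{o}{12}$)
$c{\left(b \right)} = \left(3 + b\right)^{2}$ ($c{\left(b \right)} = \left(b + 3\right)^{2} = \left(3 + b\right)^{2}$)
$E{\left(13,-16 \right)} - c{\left(-13 \right)} = \left(\left(- \frac{1}{12}\right) \left(-16\right) - \frac{13}{12}\right) - \left(3 - 13\right)^{2} = \left(\frac{4}{3} - \frac{13}{12}\right) - \left(-10\right)^{2} = \frac{1}{4} - 100 = - \frac{399}{4}$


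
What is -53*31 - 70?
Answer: -1713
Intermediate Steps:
-53*31 - 70 = -1643 - 70 = -1713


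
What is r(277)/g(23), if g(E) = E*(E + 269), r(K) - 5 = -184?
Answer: -179/6716 ≈ -0.026653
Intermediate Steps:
r(K) = -179 (r(K) = 5 - 184 = -179)
g(E) = E*(269 + E)
r(277)/g(23) = -179*1/(23*(269 + 23)) = -179/(23*292) = -179/6716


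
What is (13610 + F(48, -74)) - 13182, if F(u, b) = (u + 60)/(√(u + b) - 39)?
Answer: 50608/119 - 108*I*√26/1547 ≈ 425.28 - 0.35598*I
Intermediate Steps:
F(u, b) = (60 + u)/(-39 + √(b + u)) (F(u, b) = (60 + u)/(√(b + u) - 39) = (60 + u)/(-39 + √(b + u)))
(13610 + F(48, -74)) - 13182 = (13610 + (60 + 48)/(-39 + √(-74 + 48))) - 13182 = (13610 + 108/(-39 + √(-26))) - 13182 = (13610 + 108/(-39 + I*√26)) - 13182 = 428 + 108/(-39 + I*√26)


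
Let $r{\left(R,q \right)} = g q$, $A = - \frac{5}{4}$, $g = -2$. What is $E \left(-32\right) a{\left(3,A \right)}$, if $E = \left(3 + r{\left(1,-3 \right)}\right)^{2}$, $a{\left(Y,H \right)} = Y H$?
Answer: $9720$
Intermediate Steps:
$A = - \frac{5}{4}$ ($A = \left(-5\right) \frac{1}{4} = - \frac{5}{4} \approx -1.25$)
$a{\left(Y,H \right)} = H Y$
$r{\left(R,q \right)} = - 2 q$
$E = 81$ ($E = \left(3 - -6\right)^{2} = \left(3 + 6\right)^{2} = 9^{2} = 81$)
$E \left(-32\right) a{\left(3,A \right)} = 81 \left(-32\right) \left(\left(- \frac{5}{4}\right) 3\right) = \left(-2592\right) \left(- \frac{15}{4}\right) = 9720$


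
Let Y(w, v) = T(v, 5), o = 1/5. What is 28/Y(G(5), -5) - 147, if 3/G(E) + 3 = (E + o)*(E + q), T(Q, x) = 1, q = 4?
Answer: -119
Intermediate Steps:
o = ⅕ ≈ 0.20000
G(E) = 3/(-3 + (4 + E)*(⅕ + E)) (G(E) = 3/(-3 + (E + ⅕)*(E + 4)) = 3/(-3 + (⅕ + E)*(4 + E)) = 3/(-3 + (4 + E)*(⅕ + E)))
Y(w, v) = 1
28/Y(G(5), -5) - 147 = 28/1 - 147 = 28*1 - 147 = 28 - 147 = -119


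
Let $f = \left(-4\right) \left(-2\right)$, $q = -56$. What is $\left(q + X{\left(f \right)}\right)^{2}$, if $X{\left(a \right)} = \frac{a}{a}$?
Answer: $3025$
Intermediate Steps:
$f = 8$
$X{\left(a \right)} = 1$
$\left(q + X{\left(f \right)}\right)^{2} = \left(-56 + 1\right)^{2} = \left(-55\right)^{2} = 3025$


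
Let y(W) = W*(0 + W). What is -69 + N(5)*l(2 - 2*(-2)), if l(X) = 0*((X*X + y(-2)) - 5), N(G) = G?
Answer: -69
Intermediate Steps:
y(W) = W² (y(W) = W*W = W²)
l(X) = 0 (l(X) = 0*((X*X + (-2)²) - 5) = 0*((X² + 4) - 5) = 0*((4 + X²) - 5) = 0*(-1 + X²) = 0)
-69 + N(5)*l(2 - 2*(-2)) = -69 + 5*0 = -69 + 0 = -69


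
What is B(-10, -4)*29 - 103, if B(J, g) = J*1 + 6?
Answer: -219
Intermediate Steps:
B(J, g) = 6 + J (B(J, g) = J + 6 = 6 + J)
B(-10, -4)*29 - 103 = (6 - 10)*29 - 103 = -4*29 - 103 = -116 - 103 = -219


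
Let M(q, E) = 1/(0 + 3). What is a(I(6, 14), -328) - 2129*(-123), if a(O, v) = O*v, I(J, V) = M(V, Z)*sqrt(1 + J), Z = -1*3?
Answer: 261867 - 328*sqrt(7)/3 ≈ 2.6158e+5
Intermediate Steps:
Z = -3
M(q, E) = 1/3
I(J, V) = sqrt(1 + J)/3
a(I(6, 14), -328) - 2129*(-123) = (sqrt(1 + 6)/3)*(-328) - 2129*(-123) = (sqrt(7)/3)*(-328) - 1*(-261867) = -328*sqrt(7)/3 + 261867 = 261867 - 328*sqrt(7)/3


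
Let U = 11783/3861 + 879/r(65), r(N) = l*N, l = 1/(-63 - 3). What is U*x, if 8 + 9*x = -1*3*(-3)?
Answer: -17171243/173745 ≈ -98.830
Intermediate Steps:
l = -1/66 (l = 1/(-66) = -1/66 ≈ -0.015152)
r(N) = -N/66
U = -17171243/19305 (U = 11783/3861 + 879/((-1/66*65)) = 11783*(1/3861) + 879/(-65/66) = 11783/3861 + 879*(-66/65) = 11783/3861 - 58014/65 = -17171243/19305 ≈ -889.47)
x = 1/9 (x = -8/9 + (-1*3*(-3))/9 = -8/9 + (-3*(-3))/9 = -8/9 + (1/9)*9 = -8/9 + 1 = 1/9 ≈ 0.11111)
U*x = -17171243/19305*1/9 = -17171243/173745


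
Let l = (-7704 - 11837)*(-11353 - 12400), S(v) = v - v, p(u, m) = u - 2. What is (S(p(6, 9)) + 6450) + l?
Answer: 464163823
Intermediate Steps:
p(u, m) = -2 + u
S(v) = 0
l = 464157373 (l = -19541*(-23753) = 464157373)
(S(p(6, 9)) + 6450) + l = (0 + 6450) + 464157373 = 6450 + 464157373 = 464163823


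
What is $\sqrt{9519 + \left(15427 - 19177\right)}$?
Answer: $3 \sqrt{641} \approx 75.954$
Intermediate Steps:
$\sqrt{9519 + \left(15427 - 19177\right)} = \sqrt{9519 - 3750} = \sqrt{5769} = 3 \sqrt{641}$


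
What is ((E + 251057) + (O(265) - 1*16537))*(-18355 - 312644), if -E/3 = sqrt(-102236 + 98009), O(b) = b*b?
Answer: -100870290255 + 992997*I*sqrt(4227) ≈ -1.0087e+11 + 6.456e+7*I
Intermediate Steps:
O(b) = b**2
E = -3*I*sqrt(4227) (E = -3*sqrt(-102236 + 98009) = -3*I*sqrt(4227) ≈ -195.05*I)
((E + 251057) + (O(265) - 1*16537))*(-18355 - 312644) = ((-3*I*sqrt(4227) + 251057) + (265**2 - 1*16537))*(-18355 - 312644) = ((251057 - 3*I*sqrt(4227)) + (70225 - 16537))*(-330999) = ((251057 - 3*I*sqrt(4227)) + 53688)*(-330999) = (304745 - 3*I*sqrt(4227))*(-330999) = -100870290255 + 992997*I*sqrt(4227)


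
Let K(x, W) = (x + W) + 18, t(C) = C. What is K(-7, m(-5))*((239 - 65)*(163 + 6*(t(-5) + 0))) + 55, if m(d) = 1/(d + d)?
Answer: 1261514/5 ≈ 2.5230e+5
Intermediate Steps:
m(d) = 1/(2*d)
K(x, W) = 18 + W + x (K(x, W) = (W + x) + 18 = 18 + W + x)
K(-7, m(-5))*((239 - 65)*(163 + 6*(t(-5) + 0))) + 55 = (18 + (½)/(-5) - 7)*((239 - 65)*(163 + 6*(-5 + 0))) + 55 = (18 + (½)*(-⅕) - 7)*(174*(163 + 6*(-5))) + 55 = (18 - ⅒ - 7)*(174*(163 - 30)) + 55 = 109*(174*133)/10 + 55 = (109/10)*23142 + 55 = 1261239/5 + 55 = 1261514/5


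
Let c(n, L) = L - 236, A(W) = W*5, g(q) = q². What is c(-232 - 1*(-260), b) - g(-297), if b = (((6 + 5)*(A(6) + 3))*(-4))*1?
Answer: -89897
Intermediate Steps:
A(W) = 5*W
b = -1452 (b = (((6 + 5)*(5*6 + 3))*(-4))*1 = ((11*(30 + 3))*(-4))*1 = ((11*33)*(-4))*1 = (363*(-4))*1 = -1452*1 = -1452)
c(n, L) = -236 + L
c(-232 - 1*(-260), b) - g(-297) = (-236 - 1452) - 1*(-297)² = -1688 - 1*88209 = -1688 - 88209 = -89897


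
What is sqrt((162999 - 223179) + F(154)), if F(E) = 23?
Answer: I*sqrt(60157) ≈ 245.27*I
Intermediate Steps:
sqrt((162999 - 223179) + F(154)) = sqrt((162999 - 223179) + 23) = sqrt(-60180 + 23) = sqrt(-60157) = I*sqrt(60157)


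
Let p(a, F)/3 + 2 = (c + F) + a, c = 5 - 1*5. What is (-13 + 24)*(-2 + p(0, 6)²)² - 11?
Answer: 221793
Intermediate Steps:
c = 0 (c = 5 - 5 = 0)
p(a, F) = -6 + 3*F + 3*a (p(a, F) = -6 + 3*((0 + F) + a) = -6 + 3*(F + a) = -6 + (3*F + 3*a) = -6 + 3*F + 3*a)
(-13 + 24)*(-2 + p(0, 6)²)² - 11 = (-13 + 24)*(-2 + (-6 + 3*6 + 3*0)²)² - 11 = 11*(-2 + (-6 + 18 + 0)²)² - 11 = 11*(-2 + 12²)² - 11 = 11*(-2 + 144)² - 11 = 11*142² - 11 = 11*20164 - 11 = 221804 - 11 = 221793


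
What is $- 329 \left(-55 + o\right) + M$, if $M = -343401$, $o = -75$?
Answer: $-300631$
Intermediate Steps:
$- 329 \left(-55 + o\right) + M = - 329 \left(-55 - 75\right) - 343401 = \left(-329\right) \left(-130\right) - 343401 = 42770 - 343401 = -300631$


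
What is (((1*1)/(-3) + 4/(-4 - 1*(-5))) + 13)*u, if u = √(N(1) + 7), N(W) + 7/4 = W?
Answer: 125/3 ≈ 41.667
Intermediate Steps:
N(W) = -7/4 + W
u = 5/2 (u = √((-7/4 + 1) + 7) = √(-¾ + 7) = √(25/4) = 5/2 ≈ 2.5000)
(((1*1)/(-3) + 4/(-4 - 1*(-5))) + 13)*u = (((1*1)/(-3) + 4/(-4 - 1*(-5))) + 13)*(5/2) = ((1*(-⅓) + 4/(-4 + 5)) + 13)*(5/2) = ((-⅓ + 4/1) + 13)*(5/2) = ((-⅓ + 4*1) + 13)*(5/2) = ((-⅓ + 4) + 13)*(5/2) = (11/3 + 13)*(5/2) = (50/3)*(5/2) = 125/3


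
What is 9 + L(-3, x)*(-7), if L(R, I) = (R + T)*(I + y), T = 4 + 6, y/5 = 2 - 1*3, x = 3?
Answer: 107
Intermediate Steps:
y = -5 (y = 5*(2 - 1*3) = 5*(2 - 3) = 5*(-1) = -5)
T = 10
L(R, I) = (-5 + I)*(10 + R) (L(R, I) = (R + 10)*(I - 5) = (10 + R)*(-5 + I) = (-5 + I)*(10 + R))
9 + L(-3, x)*(-7) = 9 + (-50 - 5*(-3) + 10*3 + 3*(-3))*(-7) = 9 + (-50 + 15 + 30 - 9)*(-7) = 9 - 14*(-7) = 9 + 98 = 107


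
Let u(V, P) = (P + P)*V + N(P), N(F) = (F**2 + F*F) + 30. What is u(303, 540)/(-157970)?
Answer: -91047/15797 ≈ -5.7636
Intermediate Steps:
N(F) = 30 + 2*F**2 (N(F) = (F**2 + F**2) + 30 = 2*F**2 + 30 = 30 + 2*F**2)
u(V, P) = 30 + 2*P**2 + 2*P*V (u(V, P) = (P + P)*V + (30 + 2*P**2) = (2*P)*V + (30 + 2*P**2) = 2*P*V + (30 + 2*P**2) = 30 + 2*P**2 + 2*P*V)
u(303, 540)/(-157970) = (30 + 2*540**2 + 2*540*303)/(-157970) = (30 + 2*291600 + 327240)*(-1/157970) = (30 + 583200 + 327240)*(-1/157970) = 910470*(-1/157970) = -91047/15797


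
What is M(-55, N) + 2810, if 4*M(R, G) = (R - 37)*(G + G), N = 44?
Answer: 786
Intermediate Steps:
M(R, G) = G*(-37 + R)/2 (M(R, G) = ((R - 37)*(G + G))/4 = ((-37 + R)*(2*G))/4 = (2*G*(-37 + R))/4 = G*(-37 + R)/2)
M(-55, N) + 2810 = (1/2)*44*(-37 - 55) + 2810 = (1/2)*44*(-92) + 2810 = -2024 + 2810 = 786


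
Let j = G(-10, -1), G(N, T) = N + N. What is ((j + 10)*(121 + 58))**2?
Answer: 3204100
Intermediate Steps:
G(N, T) = 2*N
j = -20 (j = 2*(-10) = -20)
((j + 10)*(121 + 58))**2 = ((-20 + 10)*(121 + 58))**2 = (-10*179)**2 = (-1790)**2 = 3204100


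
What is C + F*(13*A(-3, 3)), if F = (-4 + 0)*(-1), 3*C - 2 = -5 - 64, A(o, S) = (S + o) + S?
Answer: 401/3 ≈ 133.67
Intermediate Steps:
A(o, S) = o + 2*S
C = -67/3 (C = ⅔ + (-5 - 64)/3 = ⅔ + (⅓)*(-69) = ⅔ - 23 = -67/3 ≈ -22.333)
F = 4 (F = -4*(-1) = 4)
C + F*(13*A(-3, 3)) = -67/3 + 4*(13*(-3 + 2*3)) = -67/3 + 4*(13*(-3 + 6)) = -67/3 + 4*(13*3) = -67/3 + 4*39 = -67/3 + 156 = 401/3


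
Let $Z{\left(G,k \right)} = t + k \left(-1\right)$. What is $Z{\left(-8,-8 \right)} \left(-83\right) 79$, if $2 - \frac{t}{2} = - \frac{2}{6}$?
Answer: $- \frac{249166}{3} \approx -83055.0$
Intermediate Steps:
$t = \frac{14}{3}$ ($t = 4 - 2 \left(- \frac{2}{6}\right) = 4 - 2 \left(\left(-2\right) \frac{1}{6}\right) = 4 - - \frac{2}{3} = 4 + \frac{2}{3} = \frac{14}{3} \approx 4.6667$)
$Z{\left(G,k \right)} = \frac{14}{3} - k$ ($Z{\left(G,k \right)} = \frac{14}{3} + k \left(-1\right) = \frac{14}{3} - k$)
$Z{\left(-8,-8 \right)} \left(-83\right) 79 = \left(\frac{14}{3} - -8\right) \left(-83\right) 79 = \left(\frac{14}{3} + 8\right) \left(-83\right) 79 = \frac{38}{3} \left(-83\right) 79 = \left(- \frac{3154}{3}\right) 79 = - \frac{249166}{3}$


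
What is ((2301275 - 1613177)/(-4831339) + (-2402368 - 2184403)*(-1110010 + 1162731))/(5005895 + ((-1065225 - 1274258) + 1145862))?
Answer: -1168310309141278147/18418388054886 ≈ -63432.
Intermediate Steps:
((2301275 - 1613177)/(-4831339) + (-2402368 - 2184403)*(-1110010 + 1162731))/(5005895 + ((-1065225 - 1274258) + 1145862)) = (688098*(-1/4831339) - 4586771*52721)/(5005895 + (-2339483 + 1145862)) = (-688098/4831339 - 241819153891)/(5005895 - 1193621) = -1168310309141278147/4831339/3812274 = -1168310309141278147/4831339*1/3812274 = -1168310309141278147/18418388054886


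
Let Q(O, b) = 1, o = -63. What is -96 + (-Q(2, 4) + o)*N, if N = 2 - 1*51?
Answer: 3040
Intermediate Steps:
N = -49 (N = 2 - 51 = -49)
-96 + (-Q(2, 4) + o)*N = -96 + (-1*1 - 63)*(-49) = -96 + (-1 - 63)*(-49) = -96 - 64*(-49) = -96 + 3136 = 3040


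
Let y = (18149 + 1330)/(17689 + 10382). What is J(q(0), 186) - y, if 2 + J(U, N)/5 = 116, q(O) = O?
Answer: 5326997/9357 ≈ 569.31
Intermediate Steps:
J(U, N) = 570 (J(U, N) = -10 + 5*116 = -10 + 580 = 570)
y = 6493/9357 (y = 19479/28071 = 19479*(1/28071) = 6493/9357 ≈ 0.69392)
J(q(0), 186) - y = 570 - 1*6493/9357 = 570 - 6493/9357 = 5326997/9357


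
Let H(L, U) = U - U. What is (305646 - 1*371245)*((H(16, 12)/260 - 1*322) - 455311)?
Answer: 29889069167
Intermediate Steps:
H(L, U) = 0
(305646 - 1*371245)*((H(16, 12)/260 - 1*322) - 455311) = (305646 - 1*371245)*((0/260 - 1*322) - 455311) = (305646 - 371245)*((0*(1/260) - 322) - 455311) = -65599*((0 - 322) - 455311) = -65599*(-322 - 455311) = -65599*(-455633) = 29889069167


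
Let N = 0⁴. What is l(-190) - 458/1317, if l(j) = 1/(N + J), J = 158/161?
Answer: 139673/208086 ≈ 0.67123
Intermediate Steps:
N = 0
J = 158/161 (J = 158*(1/161) = 158/161 ≈ 0.98137)
l(j) = 161/158 (l(j) = 1/(0 + 158/161) = 1/(158/161) = 161/158)
l(-190) - 458/1317 = 161/158 - 458/1317 = 139673/208086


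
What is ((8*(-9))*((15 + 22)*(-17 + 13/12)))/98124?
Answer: 191/442 ≈ 0.43213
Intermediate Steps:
((8*(-9))*((15 + 22)*(-17 + 13/12)))/98124 = -2664*(-17 + 13*(1/12))*(1/98124) = -2664*(-17 + 13/12)*(1/98124) = -2664*(-191)/12*(1/98124) = -72*(-7067/12)*(1/98124) = 42402*(1/98124) = 191/442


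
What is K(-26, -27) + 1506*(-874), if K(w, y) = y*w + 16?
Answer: -1315526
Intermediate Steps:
K(w, y) = 16 + w*y (K(w, y) = w*y + 16 = 16 + w*y)
K(-26, -27) + 1506*(-874) = (16 - 26*(-27)) + 1506*(-874) = (16 + 702) - 1316244 = 718 - 1316244 = -1315526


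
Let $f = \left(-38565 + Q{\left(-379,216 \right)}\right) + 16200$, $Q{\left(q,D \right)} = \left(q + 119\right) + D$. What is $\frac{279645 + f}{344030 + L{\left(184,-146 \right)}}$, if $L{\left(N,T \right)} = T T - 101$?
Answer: $\frac{257236}{365245} \approx 0.70428$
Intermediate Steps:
$L{\left(N,T \right)} = -101 + T^{2}$ ($L{\left(N,T \right)} = T^{2} - 101 = -101 + T^{2}$)
$Q{\left(q,D \right)} = 119 + D + q$ ($Q{\left(q,D \right)} = \left(119 + q\right) + D = 119 + D + q$)
$f = -22409$ ($f = \left(-38565 + \left(119 + 216 - 379\right)\right) + 16200 = \left(-38565 - 44\right) + 16200 = -38609 + 16200 = -22409$)
$\frac{279645 + f}{344030 + L{\left(184,-146 \right)}} = \frac{279645 - 22409}{344030 - \left(101 - \left(-146\right)^{2}\right)} = \frac{257236}{344030 + \left(-101 + 21316\right)} = \frac{257236}{344030 + 21215} = \frac{257236}{365245}$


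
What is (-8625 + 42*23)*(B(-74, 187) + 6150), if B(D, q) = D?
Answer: -46536084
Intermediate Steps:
(-8625 + 42*23)*(B(-74, 187) + 6150) = (-8625 + 42*23)*(-74 + 6150) = (-8625 + 966)*6076 = -7659*6076 = -46536084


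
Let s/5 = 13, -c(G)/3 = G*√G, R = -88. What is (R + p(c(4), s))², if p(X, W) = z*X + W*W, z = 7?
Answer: 15752961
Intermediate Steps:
c(G) = -3*G^(3/2) (c(G) = -3*G*√G = -3*G^(3/2))
s = 65 (s = 5*13 = 65)
p(X, W) = W² + 7*X (p(X, W) = 7*X + W*W = 7*X + W² = W² + 7*X)
(R + p(c(4), s))² = (-88 + (65² + 7*(-3*4^(3/2))))² = (-88 + (4225 + 7*(-3*8)))² = (-88 + (4225 + 7*(-24)))² = (-88 + (4225 - 168))² = (-88 + 4057)² = 3969² = 15752961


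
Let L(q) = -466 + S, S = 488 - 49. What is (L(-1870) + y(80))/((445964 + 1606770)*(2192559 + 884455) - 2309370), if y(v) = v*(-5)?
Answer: -427/6316288946906 ≈ -6.7603e-11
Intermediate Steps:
S = 439
L(q) = -27 (L(q) = -466 + 439 = -27)
y(v) = -5*v
(L(-1870) + y(80))/((445964 + 1606770)*(2192559 + 884455) - 2309370) = (-27 - 5*80)/((445964 + 1606770)*(2192559 + 884455) - 2309370) = (-27 - 400)/(2052734*3077014 - 2309370) = -427/(6316291256276 - 2309370) = -427/6316288946906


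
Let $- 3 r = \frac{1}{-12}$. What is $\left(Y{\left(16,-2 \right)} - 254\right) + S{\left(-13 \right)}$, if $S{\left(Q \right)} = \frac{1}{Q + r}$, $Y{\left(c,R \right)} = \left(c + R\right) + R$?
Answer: $- \frac{113050}{467} \approx -242.08$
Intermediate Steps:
$r = \frac{1}{36}$ ($r = - \frac{1}{3 \left(-12\right)} = \left(- \frac{1}{3}\right) \left(- \frac{1}{12}\right) = \frac{1}{36} \approx 0.027778$)
$Y{\left(c,R \right)} = c + 2 R$ ($Y{\left(c,R \right)} = \left(R + c\right) + R = c + 2 R$)
$S{\left(Q \right)} = \frac{1}{\frac{1}{36} + Q}$ ($S{\left(Q \right)} = \frac{1}{Q + \frac{1}{36}} = \frac{1}{\frac{1}{36} + Q}$)
$\left(Y{\left(16,-2 \right)} - 254\right) + S{\left(-13 \right)} = \left(\left(16 + 2 \left(-2\right)\right) - 254\right) + \frac{36}{1 + 36 \left(-13\right)} = \left(\left(16 - 4\right) - 254\right) + \frac{36}{1 - 468} = \left(12 - 254\right) + \frac{36}{-467} = -242 + 36 \left(- \frac{1}{467}\right) = -242 - \frac{36}{467} = - \frac{113050}{467}$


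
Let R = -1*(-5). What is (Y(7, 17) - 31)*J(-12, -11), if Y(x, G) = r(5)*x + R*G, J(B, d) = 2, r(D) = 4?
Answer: 164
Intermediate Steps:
R = 5
Y(x, G) = 4*x + 5*G
(Y(7, 17) - 31)*J(-12, -11) = ((4*7 + 5*17) - 31)*2 = ((28 + 85) - 31)*2 = (113 - 31)*2 = 82*2 = 164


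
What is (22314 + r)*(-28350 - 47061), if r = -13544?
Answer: -661354470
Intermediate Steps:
(22314 + r)*(-28350 - 47061) = (22314 - 13544)*(-28350 - 47061) = 8770*(-75411) = -661354470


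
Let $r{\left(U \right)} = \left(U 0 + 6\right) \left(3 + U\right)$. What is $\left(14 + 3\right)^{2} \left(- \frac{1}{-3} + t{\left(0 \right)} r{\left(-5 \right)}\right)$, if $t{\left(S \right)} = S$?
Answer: $\frac{289}{3} \approx 96.333$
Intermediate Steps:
$r{\left(U \right)} = 18 + 6 U$ ($r{\left(U \right)} = \left(0 + 6\right) \left(3 + U\right) = 6 \left(3 + U\right) = 18 + 6 U$)
$\left(14 + 3\right)^{2} \left(- \frac{1}{-3} + t{\left(0 \right)} r{\left(-5 \right)}\right) = \left(14 + 3\right)^{2} \left(- \frac{1}{-3} + 0 \left(18 + 6 \left(-5\right)\right)\right) = 17^{2} \left(\left(-1\right) \left(- \frac{1}{3}\right) + 0 \left(18 - 30\right)\right) = 289 \left(\frac{1}{3} + 0 \left(-12\right)\right) = 289 \left(\frac{1}{3} + 0\right) = 289 \cdot \frac{1}{3} = \frac{289}{3}$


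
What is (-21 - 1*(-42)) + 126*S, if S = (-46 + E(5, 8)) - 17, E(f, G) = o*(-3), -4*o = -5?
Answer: -16779/2 ≈ -8389.5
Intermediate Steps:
o = 5/4 (o = -1/4*(-5) = 5/4 ≈ 1.2500)
E(f, G) = -15/4 (E(f, G) = (5/4)*(-3) = -15/4)
S = -267/4 (S = (-46 - 15/4) - 17 = -199/4 - 17 = -267/4 ≈ -66.750)
(-21 - 1*(-42)) + 126*S = (-21 - 1*(-42)) + 126*(-267/4) = (-21 + 42) - 16821/2 = 21 - 16821/2 = -16779/2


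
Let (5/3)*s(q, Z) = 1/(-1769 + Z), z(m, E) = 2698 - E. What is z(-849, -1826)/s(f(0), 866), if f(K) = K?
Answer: -6808620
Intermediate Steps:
s(q, Z) = 3/(5*(-1769 + Z))
z(-849, -1826)/s(f(0), 866) = (2698 - 1*(-1826))/((3/(5*(-1769 + 866)))) = (2698 + 1826)/(((⅗)/(-903))) = 4524/(((⅗)*(-1/903))) = 4524/(-1/1505) = 4524*(-1505) = -6808620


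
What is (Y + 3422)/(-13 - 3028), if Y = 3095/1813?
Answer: -6207181/5513333 ≈ -1.1258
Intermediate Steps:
Y = 3095/1813 (Y = 3095*(1/1813) = 3095/1813 ≈ 1.7071)
(Y + 3422)/(-13 - 3028) = (3095/1813 + 3422)/(-13 - 3028) = (6207181/1813)/(-3041) = (6207181/1813)*(-1/3041) = -6207181/5513333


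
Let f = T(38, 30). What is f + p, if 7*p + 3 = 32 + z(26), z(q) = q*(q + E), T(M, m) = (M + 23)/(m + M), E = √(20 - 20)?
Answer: 48367/476 ≈ 101.61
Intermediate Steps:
E = 0 (E = √0 = 0)
T(M, m) = (23 + M)/(M + m)
f = 61/68 (f = (23 + 38)/(38 + 30) = 61/68 ≈ 0.89706)
z(q) = q² (z(q) = q*(q + 0) = q*q = q²)
p = 705/7 (p = -3/7 + (32 + 26²)/7 = -3/7 + (32 + 676)/7 = -3/7 + (⅐)*708 = -3/7 + 708/7 = 705/7 ≈ 100.71)
f + p = 61/68 + 705/7 = 48367/476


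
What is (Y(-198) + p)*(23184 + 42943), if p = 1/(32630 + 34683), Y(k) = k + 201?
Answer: 13353686380/67313 ≈ 1.9838e+5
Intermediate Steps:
Y(k) = 201 + k
p = 1/67313 ≈ 1.4856e-5
(Y(-198) + p)*(23184 + 42943) = ((201 - 198) + 1/67313)*(23184 + 42943) = (3 + 1/67313)*66127 = (201940/67313)*66127 = 13353686380/67313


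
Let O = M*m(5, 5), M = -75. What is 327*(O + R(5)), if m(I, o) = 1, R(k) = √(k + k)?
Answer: -24525 + 327*√10 ≈ -23491.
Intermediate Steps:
R(k) = √2*√k (R(k) = √(2*k) = √2*√k)
O = -75 (O = -75*1 = -75)
327*(O + R(5)) = 327*(-75 + √2*√5) = 327*(-75 + √10) = -24525 + 327*√10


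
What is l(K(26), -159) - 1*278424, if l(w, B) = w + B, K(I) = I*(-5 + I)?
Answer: -278037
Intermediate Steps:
l(w, B) = B + w
l(K(26), -159) - 1*278424 = (-159 + 26*(-5 + 26)) - 1*278424 = (-159 + 26*21) - 278424 = (-159 + 546) - 278424 = 387 - 278424 = -278037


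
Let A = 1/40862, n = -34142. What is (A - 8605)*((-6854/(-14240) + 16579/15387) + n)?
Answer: 1315144792662819271259/4476654389280 ≈ 2.9378e+8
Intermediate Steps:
A = 1/40862 ≈ 2.4473e-5
(A - 8605)*((-6854/(-14240) + 16579/15387) + n) = (1/40862 - 8605)*((-6854/(-14240) + 16579/15387) - 34142) = -351617509*((-6854*(-1/14240) + 16579*(1/15387)) - 34142)/40862 = -351617509*((3427/7120 + 16579/15387) - 34142)/40862 = -351617509*(170773729/109555440 - 34142)/40862 = -351617509/40862*(-3740271058751/109555440) = 1315144792662819271259/4476654389280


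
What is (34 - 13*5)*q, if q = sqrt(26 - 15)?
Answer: -31*sqrt(11) ≈ -102.82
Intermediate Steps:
q = sqrt(11) ≈ 3.3166
(34 - 13*5)*q = (34 - 13*5)*sqrt(11) = (34 - 65)*sqrt(11) = -31*sqrt(11)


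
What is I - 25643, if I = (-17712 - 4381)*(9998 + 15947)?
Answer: -573228528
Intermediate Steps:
I = -573202885 (I = -22093*25945 = -573202885)
I - 25643 = -573202885 - 25643 = -573228528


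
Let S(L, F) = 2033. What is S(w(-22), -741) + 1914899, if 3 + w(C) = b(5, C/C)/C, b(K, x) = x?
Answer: 1916932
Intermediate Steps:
w(C) = -3 + 1/C (w(C) = -3 + (C/C)/C = -3 + 1/C)
S(w(-22), -741) + 1914899 = 2033 + 1914899 = 1916932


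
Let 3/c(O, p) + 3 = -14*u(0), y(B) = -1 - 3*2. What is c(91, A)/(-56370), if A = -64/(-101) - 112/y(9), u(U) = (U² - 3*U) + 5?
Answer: 1/1371670 ≈ 7.2904e-7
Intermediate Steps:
y(B) = -7 (y(B) = -1 - 6 = -7)
u(U) = 5 + U² - 3*U
A = 1680/101 (A = -64/(-101) - 112/(-7) = -64*(-1/101) - 112*(-⅐) = 64/101 + 16 = 1680/101 ≈ 16.634)
c(O, p) = -3/73 (c(O, p) = 3/(-3 - 14*(5 + 0² - 3*0)) = 3/(-3 - 14*(5 + 0 + 0)) = 3/(-3 - 14*5) = 3/(-3 - 70) = 3/(-73) = 3*(-1/73) = -3/73)
c(91, A)/(-56370) = -3/73/(-56370) = -3/73*(-1/56370) = 1/1371670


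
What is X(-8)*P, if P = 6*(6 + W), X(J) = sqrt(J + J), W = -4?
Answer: 48*I ≈ 48.0*I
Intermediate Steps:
X(J) = sqrt(2)*sqrt(J) (X(J) = sqrt(2*J) = sqrt(2)*sqrt(J))
P = 12 (P = 6*(6 - 4) = 6*2 = 12)
X(-8)*P = (sqrt(2)*sqrt(-8))*12 = (sqrt(2)*(2*I*sqrt(2)))*12 = (4*I)*12 = 48*I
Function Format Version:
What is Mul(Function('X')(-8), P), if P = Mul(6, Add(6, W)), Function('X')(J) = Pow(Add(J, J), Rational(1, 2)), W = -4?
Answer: Mul(48, I) ≈ Mul(48.000, I)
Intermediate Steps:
Function('X')(J) = Mul(Pow(2, Rational(1, 2)), Pow(J, Rational(1, 2))) (Function('X')(J) = Pow(Mul(2, J), Rational(1, 2)) = Mul(Pow(2, Rational(1, 2)), Pow(J, Rational(1, 2))))
P = 12 (P = Mul(6, Add(6, -4)) = Mul(6, 2) = 12)
Mul(Function('X')(-8), P) = Mul(Mul(Pow(2, Rational(1, 2)), Pow(-8, Rational(1, 2))), 12) = Mul(Mul(Pow(2, Rational(1, 2)), Mul(2, I, Pow(2, Rational(1, 2)))), 12) = Mul(Mul(4, I), 12) = Mul(48, I)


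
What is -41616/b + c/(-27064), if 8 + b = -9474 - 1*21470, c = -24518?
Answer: 117823535/52355308 ≈ 2.2505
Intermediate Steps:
b = -30952 (b = -8 + (-9474 - 1*21470) = -8 + (-9474 - 21470) = -8 - 30944 = -30952)
-41616/b + c/(-27064) = -41616/(-30952) - 24518/(-27064) = -41616*(-1/30952) - 24518*(-1/27064) = 5202/3869 + 12259/13532 = 117823535/52355308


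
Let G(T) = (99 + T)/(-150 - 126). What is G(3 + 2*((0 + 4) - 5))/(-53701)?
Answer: 25/3705369 ≈ 6.7470e-6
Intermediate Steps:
G(T) = -33/92 - T/276 (G(T) = (99 + T)/(-276) = (99 + T)*(-1/276) = -33/92 - T/276)
G(3 + 2*((0 + 4) - 5))/(-53701) = (-33/92 - (3 + 2*((0 + 4) - 5))/276)/(-53701) = (-33/92 - (3 + 2*(4 - 5))/276)*(-1/53701) = (-33/92 - (3 + 2*(-1))/276)*(-1/53701) = (-33/92 - (3 - 2)/276)*(-1/53701) = (-33/92 - 1/276*1)*(-1/53701) = (-33/92 - 1/276)*(-1/53701) = -25/69*(-1/53701) = 25/3705369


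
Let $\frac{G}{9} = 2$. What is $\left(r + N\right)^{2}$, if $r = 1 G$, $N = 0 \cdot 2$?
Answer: $324$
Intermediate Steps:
$G = 18$ ($G = 9 \cdot 2 = 18$)
$N = 0$
$r = 18$ ($r = 1 \cdot 18 = 18$)
$\left(r + N\right)^{2} = \left(18 + 0\right)^{2} = 18^{2} = 324$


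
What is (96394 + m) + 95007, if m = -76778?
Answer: 114623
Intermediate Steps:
(96394 + m) + 95007 = (96394 - 76778) + 95007 = 19616 + 95007 = 114623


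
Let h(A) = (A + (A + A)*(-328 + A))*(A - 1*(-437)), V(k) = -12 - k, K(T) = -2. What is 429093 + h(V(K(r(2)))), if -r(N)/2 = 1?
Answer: 3311343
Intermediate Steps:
r(N) = -2 (r(N) = -2*1 = -2)
h(A) = (437 + A)*(A + 2*A*(-328 + A)) (h(A) = (A + (2*A)*(-328 + A))*(A + 437) = (A + 2*A*(-328 + A))*(437 + A) = (437 + A)*(A + 2*A*(-328 + A)))
429093 + h(V(K(r(2)))) = 429093 + (-12 - 1*(-2))*(-286235 + 2*(-12 - 1*(-2))**2 + 219*(-12 - 1*(-2))) = 429093 + (-12 + 2)*(-286235 + 2*(-12 + 2)**2 + 219*(-12 + 2)) = 429093 - 10*(-286235 + 2*(-10)**2 + 219*(-10)) = 429093 - 10*(-286235 + 2*100 - 2190) = 429093 - 10*(-286235 + 200 - 2190) = 429093 - 10*(-288225) = 429093 + 2882250 = 3311343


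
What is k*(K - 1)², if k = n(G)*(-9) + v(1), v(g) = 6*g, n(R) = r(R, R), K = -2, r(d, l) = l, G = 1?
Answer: -27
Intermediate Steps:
n(R) = R
k = -3 (k = 1*(-9) + 6*1 = -9 + 6 = -3)
k*(K - 1)² = -3*(-2 - 1)² = -3*(-3)² = -3*9 = -27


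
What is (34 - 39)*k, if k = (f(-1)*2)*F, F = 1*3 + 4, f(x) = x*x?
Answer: -70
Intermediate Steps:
f(x) = x²
F = 7 (F = 3 + 4 = 7)
k = 14 (k = ((-1)²*2)*7 = (1*2)*7 = 2*7 = 14)
(34 - 39)*k = (34 - 39)*14 = -5*14 = -70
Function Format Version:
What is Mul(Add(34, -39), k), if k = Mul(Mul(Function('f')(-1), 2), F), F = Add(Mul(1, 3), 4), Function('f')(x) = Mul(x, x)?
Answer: -70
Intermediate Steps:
Function('f')(x) = Pow(x, 2)
F = 7 (F = Add(3, 4) = 7)
k = 14 (k = Mul(Mul(Pow(-1, 2), 2), 7) = Mul(Mul(1, 2), 7) = Mul(2, 7) = 14)
Mul(Add(34, -39), k) = Mul(Add(34, -39), 14) = Mul(-5, 14) = -70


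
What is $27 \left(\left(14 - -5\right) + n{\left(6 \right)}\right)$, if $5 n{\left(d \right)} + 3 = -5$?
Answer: $\frac{2349}{5} \approx 469.8$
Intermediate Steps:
$n{\left(d \right)} = - \frac{8}{5}$ ($n{\left(d \right)} = - \frac{3}{5} + \frac{1}{5} \left(-5\right) = - \frac{3}{5} - 1 = - \frac{8}{5}$)
$27 \left(\left(14 - -5\right) + n{\left(6 \right)}\right) = 27 \left(\left(14 - -5\right) - \frac{8}{5}\right) = 27 \left(\left(14 + 5\right) - \frac{8}{5}\right) = 27 \left(19 - \frac{8}{5}\right) = 27 \cdot \frac{87}{5} = \frac{2349}{5}$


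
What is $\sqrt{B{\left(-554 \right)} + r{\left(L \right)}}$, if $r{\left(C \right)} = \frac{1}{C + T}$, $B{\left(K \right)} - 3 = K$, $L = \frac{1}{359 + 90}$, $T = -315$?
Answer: $\frac{i \sqrt{11022034076022}}{141434} \approx 23.473 i$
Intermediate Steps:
$L = \frac{1}{449} \approx 0.0022272$
$B{\left(K \right)} = 3 + K$
$r{\left(C \right)} = \frac{1}{-315 + C}$ ($r{\left(C \right)} = \frac{1}{C - 315} = \frac{1}{-315 + C}$)
$\sqrt{B{\left(-554 \right)} + r{\left(L \right)}} = \sqrt{\left(3 - 554\right) + \frac{1}{-315 + \frac{1}{449}}} = \sqrt{-551 + \frac{1}{- \frac{141434}{449}}} = \sqrt{-551 - \frac{449}{141434}} = \sqrt{- \frac{77930583}{141434}} = \frac{i \sqrt{11022034076022}}{141434}$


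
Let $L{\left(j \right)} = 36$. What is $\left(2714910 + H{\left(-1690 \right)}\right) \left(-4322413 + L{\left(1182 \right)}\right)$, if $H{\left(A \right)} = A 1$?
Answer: $-11727559723940$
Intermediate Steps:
$H{\left(A \right)} = A$
$\left(2714910 + H{\left(-1690 \right)}\right) \left(-4322413 + L{\left(1182 \right)}\right) = \left(2714910 - 1690\right) \left(-4322413 + 36\right) = 2713220 \left(-4322377\right) = -11727559723940$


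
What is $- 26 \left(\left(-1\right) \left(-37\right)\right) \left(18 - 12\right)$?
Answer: $-5772$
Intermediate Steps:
$- 26 \left(\left(-1\right) \left(-37\right)\right) \left(18 - 12\right) = \left(-26\right) 37 \cdot 6 = \left(-962\right) 6 = -5772$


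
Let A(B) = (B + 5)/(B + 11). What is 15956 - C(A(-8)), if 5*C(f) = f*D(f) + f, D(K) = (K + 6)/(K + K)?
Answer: 159557/10 ≈ 15956.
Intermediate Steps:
D(K) = (6 + K)/(2*K) (D(K) = (6 + K)/((2*K)) = (6 + K)*(1/(2*K)) = (6 + K)/(2*K))
A(B) = (5 + B)/(11 + B)
C(f) = ⅗ + 3*f/10 (C(f) = (f*((6 + f)/(2*f)) + f)/5 = ((3 + f/2) + f)/5 = (3 + 3*f/2)/5 = ⅗ + 3*f/10)
15956 - C(A(-8)) = 15956 - (⅗ + 3*((5 - 8)/(11 - 8))/10) = 15956 - (⅗ + 3*(-3/3)/10) = 15956 - (⅗ + 3*((⅓)*(-3))/10) = 15956 - (⅗ + (3/10)*(-1)) = 15956 - (⅗ - 3/10) = 15956 - 1*3/10 = 15956 - 3/10 = 159557/10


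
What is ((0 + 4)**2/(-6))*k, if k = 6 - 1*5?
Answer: -8/3 ≈ -2.6667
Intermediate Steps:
k = 1 (k = 6 - 5 = 1)
((0 + 4)**2/(-6))*k = ((0 + 4)**2/(-6))*1 = -1/6*4**2*1 = -1/6*16*1 = -8/3*1 = -8/3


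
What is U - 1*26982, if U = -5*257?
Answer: -28267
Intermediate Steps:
U = -1285
U - 1*26982 = -1285 - 1*26982 = -1285 - 26982 = -28267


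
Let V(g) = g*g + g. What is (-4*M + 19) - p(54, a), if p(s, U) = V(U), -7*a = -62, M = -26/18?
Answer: -27575/441 ≈ -62.528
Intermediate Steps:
M = -13/9 (M = -26*1/18 = -13/9 ≈ -1.4444)
a = 62/7 (a = -⅐*(-62) = 62/7 ≈ 8.8571)
V(g) = g + g² (V(g) = g² + g = g + g²)
p(s, U) = U*(1 + U)
(-4*M + 19) - p(54, a) = (-4*(-13/9) + 19) - 62*(1 + 62/7)/7 = (52/9 + 19) - 62*69/(7*7) = 223/9 - 1*4278/49 = 223/9 - 4278/49 = -27575/441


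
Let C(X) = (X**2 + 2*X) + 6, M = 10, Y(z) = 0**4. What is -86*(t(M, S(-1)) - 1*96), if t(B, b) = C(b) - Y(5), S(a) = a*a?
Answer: 7482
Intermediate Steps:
Y(z) = 0
S(a) = a**2
C(X) = 6 + X**2 + 2*X
t(B, b) = 6 + b**2 + 2*b (t(B, b) = (6 + b**2 + 2*b) - 1*0 = (6 + b**2 + 2*b) + 0 = 6 + b**2 + 2*b)
-86*(t(M, S(-1)) - 1*96) = -86*((6 + ((-1)**2)**2 + 2*(-1)**2) - 1*96) = -86*((6 + 1**2 + 2*1) - 96) = -86*((6 + 1 + 2) - 96) = -86*(9 - 96) = -86*(-87) = 7482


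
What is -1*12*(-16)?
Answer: 192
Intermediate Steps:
-1*12*(-16) = -12*(-16) = 192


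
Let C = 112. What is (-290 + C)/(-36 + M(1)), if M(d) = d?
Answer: 178/35 ≈ 5.0857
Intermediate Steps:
(-290 + C)/(-36 + M(1)) = (-290 + 112)/(-36 + 1) = -178/(-35) = -178*(-1/35) = 178/35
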